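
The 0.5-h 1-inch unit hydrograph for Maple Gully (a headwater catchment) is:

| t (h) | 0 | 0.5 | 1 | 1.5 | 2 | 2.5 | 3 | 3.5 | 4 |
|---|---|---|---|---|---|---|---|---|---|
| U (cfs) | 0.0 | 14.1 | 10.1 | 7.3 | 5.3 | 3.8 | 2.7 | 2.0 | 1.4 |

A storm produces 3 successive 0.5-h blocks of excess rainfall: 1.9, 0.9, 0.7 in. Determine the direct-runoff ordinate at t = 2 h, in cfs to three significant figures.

By discrete convolution, Q_j = Σ (P_i / 1 in) · U_{j−i}.
At t = 2 h (j=4): Q = (1.9/1)·5.3 + (0.9/1)·7.3 + (0.7/1)·10.1 = 23.7 cfs.

Q ≈ 23.7 cfs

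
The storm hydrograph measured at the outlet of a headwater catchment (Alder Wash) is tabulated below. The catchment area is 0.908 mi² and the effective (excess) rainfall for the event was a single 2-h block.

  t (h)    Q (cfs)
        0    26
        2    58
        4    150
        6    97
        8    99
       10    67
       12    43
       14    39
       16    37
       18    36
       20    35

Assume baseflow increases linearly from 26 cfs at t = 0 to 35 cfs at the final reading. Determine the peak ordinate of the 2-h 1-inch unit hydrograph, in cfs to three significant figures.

Direct runoff: 0.00, 31.10, 122.20, 68.30, 69.40, 36.50, 11.60, 6.70, 3.80, 1.90, 0.00 cfs; ΣQ_DR = 351.5 cfs, peak = 122.20 cfs.
Runoff depth d = ΣQ_DR·Δt / A = 351.5 × 7200 / (0.908 mi²) = 1.200 in.
The 1-inch UH is the DRH scaled by (1 in)/d, so U_p = 122.20 × 1/1.200 = 102 cfs.

U_p ≈ 102 cfs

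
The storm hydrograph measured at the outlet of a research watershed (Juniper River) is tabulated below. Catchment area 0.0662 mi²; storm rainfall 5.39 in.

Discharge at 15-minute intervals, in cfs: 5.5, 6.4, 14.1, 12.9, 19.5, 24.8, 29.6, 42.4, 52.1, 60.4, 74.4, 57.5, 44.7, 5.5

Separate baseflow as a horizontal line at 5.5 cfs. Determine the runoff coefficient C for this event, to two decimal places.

ΣQ_DR = 372.8 cfs; V = ΣQ_DR·Δt = 3.355 × 10^5 ft³.
Runoff depth d = V / A = 2.182 in.
C = d / P = 2.182 / 5.39 = 0.40.

C ≈ 0.40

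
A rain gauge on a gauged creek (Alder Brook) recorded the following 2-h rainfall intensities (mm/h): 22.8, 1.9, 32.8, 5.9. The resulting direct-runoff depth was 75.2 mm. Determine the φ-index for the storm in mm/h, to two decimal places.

φ ≈ 9.00 mm/h

Only the 2 blocks with intensity above φ contribute runoff: 22.8, 32.8 mm/h.
Σ(I−φ)·Δt = d  ⇒  (22.8+32.8 − 2φ)·2 = 75.2
φ = (55.60 − 75.2/2) / 2 = 9.00 mm/h.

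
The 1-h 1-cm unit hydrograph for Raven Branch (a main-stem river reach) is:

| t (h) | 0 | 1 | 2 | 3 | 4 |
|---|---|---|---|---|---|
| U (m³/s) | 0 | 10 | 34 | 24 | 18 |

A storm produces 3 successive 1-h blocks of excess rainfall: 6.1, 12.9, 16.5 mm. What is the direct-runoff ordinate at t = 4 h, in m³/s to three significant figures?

Q ≈ 98.0 m³/s

By discrete convolution, Q_j = Σ (P_i / 10 mm) · U_{j−i}.
At t = 4 h (j=4): Q = (6.1/10)·18 + (12.9/10)·24 + (16.5/10)·34 = 98.0 m³/s.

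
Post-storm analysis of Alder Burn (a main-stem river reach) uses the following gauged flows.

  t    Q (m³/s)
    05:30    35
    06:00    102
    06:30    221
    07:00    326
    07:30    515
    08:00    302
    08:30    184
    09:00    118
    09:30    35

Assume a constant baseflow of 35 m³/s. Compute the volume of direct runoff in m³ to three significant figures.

Direct-runoff ordinates (Q − Q_b): 0.0, 67.0, 186.0, 291.0, 480.0, 267.0, 149.0, 83.0, 0.0 m³/s.
ΣQ_DR = 1523 m³/s.
With Δt = 0.5 h = 1800 s, V = ΣQ_DR · Δt = 1523 × 1800 = 2.74 × 10^6 m³.

V ≈ 2.74 × 10^6 m³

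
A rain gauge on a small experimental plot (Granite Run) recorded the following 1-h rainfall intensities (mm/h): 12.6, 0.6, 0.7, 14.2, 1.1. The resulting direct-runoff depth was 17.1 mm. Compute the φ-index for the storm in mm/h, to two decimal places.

Only the 2 blocks with intensity above φ contribute runoff: 12.6, 14.2 mm/h.
Σ(I−φ)·Δt = d  ⇒  (12.6+14.2 − 2φ)·1 = 17.1
φ = (26.80 − 17.1/1) / 2 = 4.85 mm/h.

φ ≈ 4.85 mm/h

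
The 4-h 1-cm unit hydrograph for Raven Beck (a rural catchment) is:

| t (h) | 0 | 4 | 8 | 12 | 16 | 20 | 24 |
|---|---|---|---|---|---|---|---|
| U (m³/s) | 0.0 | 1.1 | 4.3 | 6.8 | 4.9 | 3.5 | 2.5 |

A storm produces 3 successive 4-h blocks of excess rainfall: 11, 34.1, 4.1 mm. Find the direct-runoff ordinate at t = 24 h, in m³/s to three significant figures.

By discrete convolution, Q_j = Σ (P_i / 10 mm) · U_{j−i}.
At t = 24 h (j=6): Q = (11/10)·2.5 + (34.1/10)·3.5 + (4.1/10)·4.9 = 16.7 m³/s.

Q ≈ 16.7 m³/s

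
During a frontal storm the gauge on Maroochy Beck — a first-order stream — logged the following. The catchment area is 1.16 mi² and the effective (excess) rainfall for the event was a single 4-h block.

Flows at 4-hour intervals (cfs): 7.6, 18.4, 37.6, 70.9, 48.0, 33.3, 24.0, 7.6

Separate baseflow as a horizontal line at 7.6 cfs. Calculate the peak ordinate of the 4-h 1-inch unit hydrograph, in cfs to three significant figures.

Direct runoff: 0.0, 10.8, 30.0, 63.3, 40.4, 25.7, 16.4, 0.0 cfs; ΣQ_DR = 186.6 cfs, peak = 63.3 cfs.
Runoff depth d = ΣQ_DR·Δt / A = 186.6 × 14400 / (1.16 mi²) = 0.9971 in.
The 1-inch UH is the DRH scaled by (1 in)/d, so U_p = 63.3 × 1/0.9971 = 63.5 cfs.

U_p ≈ 63.5 cfs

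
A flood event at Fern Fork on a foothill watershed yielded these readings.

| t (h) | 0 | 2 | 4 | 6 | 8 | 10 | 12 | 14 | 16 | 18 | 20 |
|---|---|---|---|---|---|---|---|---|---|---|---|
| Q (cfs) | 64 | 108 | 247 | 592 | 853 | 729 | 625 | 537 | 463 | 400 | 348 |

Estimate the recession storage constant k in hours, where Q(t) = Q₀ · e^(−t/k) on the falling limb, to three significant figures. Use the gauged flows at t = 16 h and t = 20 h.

On the falling limb, Q drops from 463 to 348 cfs between t = 16 h and t = 20 h (Δt = 4 h).
k = −Δt / ln(Q₂/Q₁) = −4 / ln(348/463) = 14.0 h.

k ≈ 14.0 h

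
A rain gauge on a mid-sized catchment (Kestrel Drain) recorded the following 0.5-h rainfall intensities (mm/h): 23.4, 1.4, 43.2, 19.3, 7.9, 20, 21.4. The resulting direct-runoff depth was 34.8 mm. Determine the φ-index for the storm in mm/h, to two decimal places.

φ ≈ 11.54 mm/h

Only the 5 blocks with intensity above φ contribute runoff: 23.4, 43.2, 19.3, 20, 21.4 mm/h.
Σ(I−φ)·Δt = d  ⇒  (23.4+43.2+19.3+20+21.4 − 5φ)·0.5 = 34.8
φ = (127.3 − 34.8/0.5) / 5 = 11.54 mm/h.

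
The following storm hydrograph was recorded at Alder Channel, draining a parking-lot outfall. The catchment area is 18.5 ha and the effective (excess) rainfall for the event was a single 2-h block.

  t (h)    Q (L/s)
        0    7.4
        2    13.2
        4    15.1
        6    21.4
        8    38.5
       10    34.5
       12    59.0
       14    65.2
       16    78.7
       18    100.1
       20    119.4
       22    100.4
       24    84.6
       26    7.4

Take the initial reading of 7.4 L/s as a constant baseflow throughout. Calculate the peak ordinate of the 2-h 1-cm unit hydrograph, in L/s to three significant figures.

Direct runoff: 0.0, 5.8, 7.7, 14.0, 31.1, 27.1, 51.6, 57.8, 71.3, 92.7, 112.0, 93.0, 77.2, 0.0 L/s; ΣQ_DR = 641.3 L/s, peak = 112.0 L/s.
Runoff depth d = ΣQ_DR·Δt / A = 641.3 × 7200 / (18.5 ha) = 24.96 mm.
The 1-cm UH is the DRH scaled by (10 mm)/d, so U_p = 112.0 × 10/24.96 = 44.9 L/s.

U_p ≈ 44.9 L/s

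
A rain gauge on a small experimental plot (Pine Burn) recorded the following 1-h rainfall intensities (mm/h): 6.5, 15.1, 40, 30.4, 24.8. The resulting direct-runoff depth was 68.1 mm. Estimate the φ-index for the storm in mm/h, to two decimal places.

φ ≈ 10.55 mm/h

Only the 4 blocks with intensity above φ contribute runoff: 15.1, 40, 30.4, 24.8 mm/h.
Σ(I−φ)·Δt = d  ⇒  (15.1+40+30.4+24.8 − 4φ)·1 = 68.1
φ = (110.3 − 68.1/1) / 4 = 10.55 mm/h.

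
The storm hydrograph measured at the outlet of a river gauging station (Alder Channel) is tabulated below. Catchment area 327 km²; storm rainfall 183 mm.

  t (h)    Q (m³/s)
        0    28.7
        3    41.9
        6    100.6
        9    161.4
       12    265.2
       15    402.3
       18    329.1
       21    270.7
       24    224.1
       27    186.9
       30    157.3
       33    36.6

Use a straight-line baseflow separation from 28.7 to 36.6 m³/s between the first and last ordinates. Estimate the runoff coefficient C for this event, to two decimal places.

ΣQ_DR = 1813 m³/s; V = ΣQ_DR·Δt = 1.958 × 10^7 m³.
Runoff depth d = V / A = 59.88 mm.
C = d / P = 59.88 / 183 = 0.33.

C ≈ 0.33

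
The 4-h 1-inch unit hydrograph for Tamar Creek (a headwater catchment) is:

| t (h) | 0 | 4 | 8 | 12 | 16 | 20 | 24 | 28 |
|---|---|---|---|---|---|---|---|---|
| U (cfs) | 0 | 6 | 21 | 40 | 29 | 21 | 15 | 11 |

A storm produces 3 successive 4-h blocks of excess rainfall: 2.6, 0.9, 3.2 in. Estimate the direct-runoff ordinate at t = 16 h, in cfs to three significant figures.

By discrete convolution, Q_j = Σ (P_i / 1 in) · U_{j−i}.
At t = 16 h (j=4): Q = (2.6/1)·29 + (0.9/1)·40 + (3.2/1)·21 = 179 cfs.

Q ≈ 179 cfs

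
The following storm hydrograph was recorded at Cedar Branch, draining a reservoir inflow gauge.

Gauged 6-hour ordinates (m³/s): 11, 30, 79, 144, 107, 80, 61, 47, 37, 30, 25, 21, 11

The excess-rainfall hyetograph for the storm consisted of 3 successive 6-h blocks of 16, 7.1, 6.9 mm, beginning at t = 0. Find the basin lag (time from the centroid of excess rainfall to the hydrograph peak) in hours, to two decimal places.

t_L ≈ 10.82 h

Centroid of excess rainfall: t_c = Σ P_i·t̄_i / ΣP_i = 7.1800 h (block centres at 3, 9, 15 h).
Hydrograph peak occurs at t = 18 h, so basin lag t_L = 18 − 7.1800 = 10.82 h.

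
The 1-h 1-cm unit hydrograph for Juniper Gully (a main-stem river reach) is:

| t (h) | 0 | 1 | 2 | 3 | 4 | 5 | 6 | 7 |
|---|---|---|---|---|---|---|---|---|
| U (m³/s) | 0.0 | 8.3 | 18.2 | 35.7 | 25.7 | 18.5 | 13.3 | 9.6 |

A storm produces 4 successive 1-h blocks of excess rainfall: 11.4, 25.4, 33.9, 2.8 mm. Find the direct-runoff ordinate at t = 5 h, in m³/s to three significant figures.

Q ≈ 212 m³/s

By discrete convolution, Q_j = Σ (P_i / 10 mm) · U_{j−i}.
At t = 5 h (j=5): Q = (11.4/10)·18.5 + (25.4/10)·25.7 + (33.9/10)·35.7 + (2.8/10)·18.2 = 212 m³/s.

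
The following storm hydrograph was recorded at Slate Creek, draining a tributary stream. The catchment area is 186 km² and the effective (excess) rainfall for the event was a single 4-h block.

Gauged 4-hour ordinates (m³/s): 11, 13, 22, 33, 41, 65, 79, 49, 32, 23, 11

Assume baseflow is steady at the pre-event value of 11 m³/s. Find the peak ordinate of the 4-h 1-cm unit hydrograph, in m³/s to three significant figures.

U_p ≈ 34.0 m³/s

Direct runoff: 0.0, 2.0, 11.0, 22.0, 30.0, 54.0, 68.0, 38.0, 21.0, 12.0, 0.0 m³/s; ΣQ_DR = 258.0 m³/s, peak = 68.0 m³/s.
Runoff depth d = ΣQ_DR·Δt / A = 258.0 × 14400 / (186 km²) = 19.97 mm.
The 1-cm UH is the DRH scaled by (10 mm)/d, so U_p = 68.0 × 10/19.97 = 34.0 m³/s.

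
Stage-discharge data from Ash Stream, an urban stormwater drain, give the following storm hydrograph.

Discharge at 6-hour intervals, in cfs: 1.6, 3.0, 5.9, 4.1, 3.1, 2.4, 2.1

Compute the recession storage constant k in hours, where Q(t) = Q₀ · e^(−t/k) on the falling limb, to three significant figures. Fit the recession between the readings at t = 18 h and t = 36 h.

k ≈ 26.9 h

On the falling limb, Q drops from 4.1 to 2.1 cfs between t = 18 h and t = 36 h (Δt = 18 h).
k = −Δt / ln(Q₂/Q₁) = −18 / ln(2.1/4.1) = 26.9 h.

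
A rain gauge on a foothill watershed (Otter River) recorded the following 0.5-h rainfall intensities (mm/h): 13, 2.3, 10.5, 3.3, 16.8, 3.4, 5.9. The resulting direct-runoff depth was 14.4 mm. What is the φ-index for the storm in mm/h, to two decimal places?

Only the 4 blocks with intensity above φ contribute runoff: 13, 10.5, 16.8, 5.9 mm/h.
Σ(I−φ)·Δt = d  ⇒  (13+10.5+16.8+5.9 − 4φ)·0.5 = 14.4
φ = (46.20 − 14.4/0.5) / 4 = 4.35 mm/h.

φ ≈ 4.35 mm/h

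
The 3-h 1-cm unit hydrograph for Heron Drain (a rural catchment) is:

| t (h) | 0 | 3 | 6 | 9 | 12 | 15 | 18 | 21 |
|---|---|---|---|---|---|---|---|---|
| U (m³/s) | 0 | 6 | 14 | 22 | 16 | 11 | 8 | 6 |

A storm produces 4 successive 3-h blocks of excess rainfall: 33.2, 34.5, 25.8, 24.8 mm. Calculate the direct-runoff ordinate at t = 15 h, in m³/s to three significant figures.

By discrete convolution, Q_j = Σ (P_i / 10 mm) · U_{j−i}.
At t = 15 h (j=5): Q = (33.2/10)·11 + (34.5/10)·16 + (25.8/10)·22 + (24.8/10)·14 = 183 m³/s.

Q ≈ 183 m³/s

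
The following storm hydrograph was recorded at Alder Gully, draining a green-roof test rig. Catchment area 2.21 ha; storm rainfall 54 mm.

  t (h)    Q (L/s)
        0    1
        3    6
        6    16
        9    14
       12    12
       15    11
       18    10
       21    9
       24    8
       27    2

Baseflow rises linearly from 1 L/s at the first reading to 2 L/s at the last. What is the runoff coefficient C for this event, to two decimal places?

C ≈ 0.67

ΣQ_DR = 74.00 L/s; V = ΣQ_DR·Δt = 7.992 × 10^5 L.
Runoff depth d = V / A = 36.16 mm.
C = d / P = 36.16 / 54 = 0.67.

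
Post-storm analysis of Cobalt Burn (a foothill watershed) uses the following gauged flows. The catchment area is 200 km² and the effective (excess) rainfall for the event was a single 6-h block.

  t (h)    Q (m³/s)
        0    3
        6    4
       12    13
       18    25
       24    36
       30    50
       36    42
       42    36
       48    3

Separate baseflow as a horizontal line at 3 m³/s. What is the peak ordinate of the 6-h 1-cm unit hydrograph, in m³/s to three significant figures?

U_p ≈ 23.5 m³/s

Direct runoff: 0.0, 1.0, 10.0, 22.0, 33.0, 47.0, 39.0, 33.0, 0.0 m³/s; ΣQ_DR = 185.0 m³/s, peak = 47.0 m³/s.
Runoff depth d = ΣQ_DR·Δt / A = 185.0 × 21600 / (200 km²) = 19.98 mm.
The 1-cm UH is the DRH scaled by (10 mm)/d, so U_p = 47.0 × 10/19.98 = 23.5 m³/s.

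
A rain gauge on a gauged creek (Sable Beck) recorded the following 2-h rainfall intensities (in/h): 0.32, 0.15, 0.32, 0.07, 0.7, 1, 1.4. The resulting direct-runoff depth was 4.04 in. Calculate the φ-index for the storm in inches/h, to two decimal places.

φ ≈ 0.36 in/h

Only the 3 blocks with intensity above φ contribute runoff: 0.7, 1, 1.4 in/h.
Σ(I−φ)·Δt = d  ⇒  (0.7+1+1.4 − 3φ)·2 = 4.04
φ = (3.100 − 4.04/2) / 3 = 0.36 in/h.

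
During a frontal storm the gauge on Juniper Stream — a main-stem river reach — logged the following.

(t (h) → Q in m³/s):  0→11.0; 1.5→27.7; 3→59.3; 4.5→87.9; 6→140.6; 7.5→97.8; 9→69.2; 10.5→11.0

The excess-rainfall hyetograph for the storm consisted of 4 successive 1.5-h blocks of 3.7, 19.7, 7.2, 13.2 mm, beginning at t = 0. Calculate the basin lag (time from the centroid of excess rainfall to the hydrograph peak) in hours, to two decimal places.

t_L ≈ 2.73 h

Centroid of excess rainfall: t_c = Σ P_i·t̄_i / ΣP_i = 3.2740 h (block centres at 0.75, 2.25, 3.75, 5.25 h).
Hydrograph peak occurs at t = 6 h, so basin lag t_L = 6 − 3.2740 = 2.73 h.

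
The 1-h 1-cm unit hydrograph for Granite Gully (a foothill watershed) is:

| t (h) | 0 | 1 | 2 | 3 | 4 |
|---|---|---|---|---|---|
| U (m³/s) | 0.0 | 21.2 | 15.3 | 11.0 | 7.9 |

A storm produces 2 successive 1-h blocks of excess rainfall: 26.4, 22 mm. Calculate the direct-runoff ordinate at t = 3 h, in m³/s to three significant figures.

Q ≈ 62.7 m³/s

By discrete convolution, Q_j = Σ (P_i / 10 mm) · U_{j−i}.
At t = 3 h (j=3): Q = (26.4/10)·11.0 + (22/10)·15.3 = 62.7 m³/s.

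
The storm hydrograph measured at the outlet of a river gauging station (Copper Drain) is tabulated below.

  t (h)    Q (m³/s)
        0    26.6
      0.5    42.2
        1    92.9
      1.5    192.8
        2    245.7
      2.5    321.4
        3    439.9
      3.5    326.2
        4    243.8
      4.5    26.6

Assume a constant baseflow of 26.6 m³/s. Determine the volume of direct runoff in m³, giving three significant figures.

V ≈ 3.05 × 10^6 m³

Direct-runoff ordinates (Q − Q_b): 0.0, 15.6, 66.3, 166.2, 219.1, 294.8, 413.3, 299.6, 217.2, 0.0 m³/s.
ΣQ_DR = 1692 m³/s.
With Δt = 0.5 h = 1800 s, V = ΣQ_DR · Δt = 1692 × 1800 = 3.05 × 10^6 m³.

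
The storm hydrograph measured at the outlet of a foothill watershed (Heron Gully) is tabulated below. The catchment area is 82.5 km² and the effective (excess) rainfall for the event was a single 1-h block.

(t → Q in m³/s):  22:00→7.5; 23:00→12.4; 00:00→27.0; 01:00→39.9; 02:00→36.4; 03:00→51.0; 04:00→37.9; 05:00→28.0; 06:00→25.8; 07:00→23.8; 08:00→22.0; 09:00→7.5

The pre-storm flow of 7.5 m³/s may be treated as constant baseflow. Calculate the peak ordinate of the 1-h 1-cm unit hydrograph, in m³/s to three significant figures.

Direct runoff: 0.0, 4.9, 19.5, 32.4, 28.9, 43.5, 30.4, 20.5, 18.3, 16.3, 14.5, 0.0 m³/s; ΣQ_DR = 229.2 m³/s, peak = 43.5 m³/s.
Runoff depth d = ΣQ_DR·Δt / A = 229.2 × 3600 / (82.5 km²) = 10.00 mm.
The 1-cm UH is the DRH scaled by (10 mm)/d, so U_p = 43.5 × 10/10.00 = 43.5 m³/s.

U_p ≈ 43.5 m³/s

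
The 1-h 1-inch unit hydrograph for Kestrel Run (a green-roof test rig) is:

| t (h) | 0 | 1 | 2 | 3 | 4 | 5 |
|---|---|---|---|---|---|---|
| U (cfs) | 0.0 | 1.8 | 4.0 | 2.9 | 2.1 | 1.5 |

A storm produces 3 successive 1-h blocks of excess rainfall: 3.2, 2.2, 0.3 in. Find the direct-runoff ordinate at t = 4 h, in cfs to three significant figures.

By discrete convolution, Q_j = Σ (P_i / 1 in) · U_{j−i}.
At t = 4 h (j=4): Q = (3.2/1)·2.1 + (2.2/1)·2.9 + (0.3/1)·4.0 = 14.3 cfs.

Q ≈ 14.3 cfs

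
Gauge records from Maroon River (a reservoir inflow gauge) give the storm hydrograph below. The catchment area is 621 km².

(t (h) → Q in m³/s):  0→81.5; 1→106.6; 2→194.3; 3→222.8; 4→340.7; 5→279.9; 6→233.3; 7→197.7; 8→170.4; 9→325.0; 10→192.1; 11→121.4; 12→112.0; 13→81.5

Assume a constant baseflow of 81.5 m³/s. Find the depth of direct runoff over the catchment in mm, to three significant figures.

Direct runoff: 0.0, 25.1, 112.8, 141.3, 259.2, 198.4, 151.8, 116.2, 88.9, 243.5, 110.6, 39.9, 30.5, 0.0 m³/s; ΣQ_DR = 1518 m³/s.
V = ΣQ_DR · Δt = 1518 × 3600 s = 5.466 × 10^6 m³.
Over A = 621 km², depth = V / A = 8.80 mm.

d ≈ 8.80 mm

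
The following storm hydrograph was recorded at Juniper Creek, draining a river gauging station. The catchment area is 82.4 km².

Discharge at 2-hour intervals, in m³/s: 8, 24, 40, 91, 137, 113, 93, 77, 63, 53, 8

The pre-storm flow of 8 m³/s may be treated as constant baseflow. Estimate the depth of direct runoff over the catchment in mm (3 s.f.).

Direct runoff: 0.0, 16.0, 32.0, 83.0, 129.0, 105.0, 85.0, 69.0, 55.0, 45.0, 0.0 m³/s; ΣQ_DR = 619.0 m³/s.
V = ΣQ_DR · Δt = 619.0 × 7200 s = 4.457 × 10^6 m³.
Over A = 82.4 km², depth = V / A = 54.1 mm.

d ≈ 54.1 mm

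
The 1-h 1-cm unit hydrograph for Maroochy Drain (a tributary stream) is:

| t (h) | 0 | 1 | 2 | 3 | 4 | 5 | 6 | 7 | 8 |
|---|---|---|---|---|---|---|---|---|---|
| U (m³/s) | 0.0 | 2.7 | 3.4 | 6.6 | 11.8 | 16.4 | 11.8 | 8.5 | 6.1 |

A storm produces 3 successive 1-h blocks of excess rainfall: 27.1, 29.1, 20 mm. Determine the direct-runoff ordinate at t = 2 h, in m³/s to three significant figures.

Q ≈ 17.1 m³/s

By discrete convolution, Q_j = Σ (P_i / 10 mm) · U_{j−i}.
At t = 2 h (j=2): Q = (27.1/10)·3.4 + (29.1/10)·2.7 + (20/10)·0.0 = 17.1 m³/s.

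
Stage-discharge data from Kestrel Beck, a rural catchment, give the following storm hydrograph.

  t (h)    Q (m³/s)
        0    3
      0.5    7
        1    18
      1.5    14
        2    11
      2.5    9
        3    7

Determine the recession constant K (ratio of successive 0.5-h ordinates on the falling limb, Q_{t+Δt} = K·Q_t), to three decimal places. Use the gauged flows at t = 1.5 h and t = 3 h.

Using the recession-limb readings at t = 1.5 h and t = 3 h: Q falls from 14 to 7 m³/s over 3 intervals.
K = (Q₂/Q₁)^(1/3) = (7/14)^(1/3) = 0.794.

K ≈ 0.794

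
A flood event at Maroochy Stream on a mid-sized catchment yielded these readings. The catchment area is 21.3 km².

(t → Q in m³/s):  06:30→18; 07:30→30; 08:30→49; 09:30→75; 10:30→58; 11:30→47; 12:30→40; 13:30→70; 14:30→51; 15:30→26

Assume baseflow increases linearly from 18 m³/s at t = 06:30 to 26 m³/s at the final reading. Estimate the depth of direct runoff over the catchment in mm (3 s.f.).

d ≈ 41.2 mm

Direct runoff: 0.00, 11.11, 29.22, 54.33, 36.44, 24.56, 16.67, 45.78, 25.89, 0.00 m³/s; ΣQ_DR = 244.0 m³/s.
V = ΣQ_DR · Δt = 244.0 × 3600 s = 8.784 × 10^5 m³.
Over A = 21.3 km², depth = V / A = 41.2 mm.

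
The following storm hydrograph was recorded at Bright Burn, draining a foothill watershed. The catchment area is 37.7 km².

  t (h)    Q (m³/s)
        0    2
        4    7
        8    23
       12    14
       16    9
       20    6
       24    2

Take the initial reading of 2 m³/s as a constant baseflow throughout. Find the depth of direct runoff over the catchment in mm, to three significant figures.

d ≈ 18.7 mm

Direct runoff: 0.0, 5.0, 21.0, 12.0, 7.0, 4.0, 0.0 m³/s; ΣQ_DR = 49.00 m³/s.
V = ΣQ_DR · Δt = 49.00 × 14400 s = 7.056 × 10^5 m³.
Over A = 37.7 km², depth = V / A = 18.7 mm.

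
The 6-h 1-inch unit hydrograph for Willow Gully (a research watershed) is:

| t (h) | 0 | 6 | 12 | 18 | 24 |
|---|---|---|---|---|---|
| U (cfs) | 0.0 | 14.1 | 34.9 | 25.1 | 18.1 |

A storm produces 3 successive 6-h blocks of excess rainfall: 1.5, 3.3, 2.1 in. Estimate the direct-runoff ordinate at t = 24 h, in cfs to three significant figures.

Q ≈ 183 cfs

By discrete convolution, Q_j = Σ (P_i / 1 in) · U_{j−i}.
At t = 24 h (j=4): Q = (1.5/1)·18.1 + (3.3/1)·25.1 + (2.1/1)·34.9 = 183 cfs.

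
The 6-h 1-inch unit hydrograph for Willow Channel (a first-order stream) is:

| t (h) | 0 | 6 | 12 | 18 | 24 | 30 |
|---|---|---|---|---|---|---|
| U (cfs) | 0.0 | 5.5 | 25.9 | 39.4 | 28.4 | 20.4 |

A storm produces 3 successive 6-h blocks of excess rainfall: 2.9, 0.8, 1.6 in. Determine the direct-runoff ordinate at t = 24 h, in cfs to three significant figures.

By discrete convolution, Q_j = Σ (P_i / 1 in) · U_{j−i}.
At t = 24 h (j=4): Q = (2.9/1)·28.4 + (0.8/1)·39.4 + (1.6/1)·25.9 = 155 cfs.

Q ≈ 155 cfs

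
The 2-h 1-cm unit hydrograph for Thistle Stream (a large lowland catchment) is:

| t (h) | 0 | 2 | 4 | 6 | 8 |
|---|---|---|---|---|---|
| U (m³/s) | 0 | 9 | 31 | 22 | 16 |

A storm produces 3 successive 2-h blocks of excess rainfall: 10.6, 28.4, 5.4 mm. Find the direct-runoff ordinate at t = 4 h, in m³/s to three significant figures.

Q ≈ 58.4 m³/s

By discrete convolution, Q_j = Σ (P_i / 10 mm) · U_{j−i}.
At t = 4 h (j=2): Q = (10.6/10)·31 + (28.4/10)·9 + (5.4/10)·0 = 58.4 m³/s.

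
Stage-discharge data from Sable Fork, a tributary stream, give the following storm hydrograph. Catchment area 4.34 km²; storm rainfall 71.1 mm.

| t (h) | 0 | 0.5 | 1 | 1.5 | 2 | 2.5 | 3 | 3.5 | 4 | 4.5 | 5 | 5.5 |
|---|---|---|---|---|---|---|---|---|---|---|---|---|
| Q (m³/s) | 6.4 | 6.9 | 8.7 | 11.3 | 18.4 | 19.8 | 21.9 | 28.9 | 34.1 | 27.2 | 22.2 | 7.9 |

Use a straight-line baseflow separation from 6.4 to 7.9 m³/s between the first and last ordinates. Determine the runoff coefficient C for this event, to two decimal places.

C ≈ 0.75

ΣQ_DR = 127.9 m³/s; V = ΣQ_DR·Δt = 2.302 × 10^5 m³.
Runoff depth d = V / A = 53.05 mm.
C = d / P = 53.05 / 71.1 = 0.75.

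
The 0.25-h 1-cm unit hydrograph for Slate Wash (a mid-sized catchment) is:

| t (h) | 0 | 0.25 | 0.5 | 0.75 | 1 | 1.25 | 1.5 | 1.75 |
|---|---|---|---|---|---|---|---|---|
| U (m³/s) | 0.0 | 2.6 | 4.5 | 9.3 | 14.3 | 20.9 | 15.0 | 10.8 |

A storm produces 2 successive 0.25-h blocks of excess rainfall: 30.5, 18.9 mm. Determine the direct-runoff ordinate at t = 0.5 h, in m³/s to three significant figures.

By discrete convolution, Q_j = Σ (P_i / 10 mm) · U_{j−i}.
At t = 0.5 h (j=2): Q = (30.5/10)·4.5 + (18.9/10)·2.6 = 18.6 m³/s.

Q ≈ 18.6 m³/s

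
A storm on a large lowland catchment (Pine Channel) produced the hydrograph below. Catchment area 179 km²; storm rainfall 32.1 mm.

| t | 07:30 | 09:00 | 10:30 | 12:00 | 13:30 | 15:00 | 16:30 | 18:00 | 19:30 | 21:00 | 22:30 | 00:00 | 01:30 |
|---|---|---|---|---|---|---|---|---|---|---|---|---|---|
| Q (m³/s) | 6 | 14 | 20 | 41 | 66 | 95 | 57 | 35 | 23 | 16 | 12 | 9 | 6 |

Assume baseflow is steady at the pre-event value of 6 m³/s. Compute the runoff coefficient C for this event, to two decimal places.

C ≈ 0.30

ΣQ_DR = 322.0 m³/s; V = ΣQ_DR·Δt = 1.739 × 10^6 m³.
Runoff depth d = V / A = 9.714 mm.
C = d / P = 9.714 / 32.1 = 0.30.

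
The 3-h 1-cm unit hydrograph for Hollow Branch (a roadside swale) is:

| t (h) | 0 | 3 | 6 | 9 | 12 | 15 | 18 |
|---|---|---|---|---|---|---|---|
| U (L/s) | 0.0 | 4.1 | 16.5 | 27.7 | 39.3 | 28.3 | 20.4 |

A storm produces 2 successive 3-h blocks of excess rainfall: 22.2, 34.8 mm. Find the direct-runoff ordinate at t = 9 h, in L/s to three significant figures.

By discrete convolution, Q_j = Σ (P_i / 10 mm) · U_{j−i}.
At t = 9 h (j=3): Q = (22.2/10)·27.7 + (34.8/10)·16.5 = 119 L/s.

Q ≈ 119 L/s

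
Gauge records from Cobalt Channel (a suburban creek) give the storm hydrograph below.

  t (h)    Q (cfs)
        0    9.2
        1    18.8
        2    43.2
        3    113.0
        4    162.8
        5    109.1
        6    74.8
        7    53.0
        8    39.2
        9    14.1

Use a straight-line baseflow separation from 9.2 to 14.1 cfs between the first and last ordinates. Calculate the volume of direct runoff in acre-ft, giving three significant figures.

V ≈ 43.0 acre-ft

Direct-runoff ordinates (Q − Q_b): 0.00, 9.06, 32.91, 102.17, 151.42, 97.18, 62.33, 39.99, 25.64, 0.00 cfs.
ΣQ_DR = 520.7 cfs.
With Δt = 1 h = 3600 s, V = ΣQ_DR · Δt = 520.7 × 3600 = 1.87 × 10^6 ft³ = 43.0 acre-ft.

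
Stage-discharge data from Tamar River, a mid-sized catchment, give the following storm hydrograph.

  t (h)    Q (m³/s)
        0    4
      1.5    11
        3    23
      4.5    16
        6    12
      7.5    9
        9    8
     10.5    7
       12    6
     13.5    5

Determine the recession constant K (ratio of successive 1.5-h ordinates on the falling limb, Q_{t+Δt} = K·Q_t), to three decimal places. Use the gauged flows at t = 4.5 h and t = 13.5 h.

K ≈ 0.824

Using the recession-limb readings at t = 4.5 h and t = 13.5 h: Q falls from 16 to 5 m³/s over 6 intervals.
K = (Q₂/Q₁)^(1/6) = (5/16)^(1/6) = 0.824.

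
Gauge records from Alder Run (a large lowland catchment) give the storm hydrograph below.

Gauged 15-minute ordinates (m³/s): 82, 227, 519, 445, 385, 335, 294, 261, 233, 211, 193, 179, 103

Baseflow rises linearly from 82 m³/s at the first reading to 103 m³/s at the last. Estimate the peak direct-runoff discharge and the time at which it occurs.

Subtracting baseflow gives direct-runoff ordinates: 0.00, 143.25, 433.50, 357.75, 296.00, 244.25, 201.50, 166.75, 137.00, 113.25, 93.50, 77.75, 0.00 m³/s.
The maximum is 433.50 m³/s, occurring at the reading for t = 0.5 h.

Q_p = 433.50 m³/s at t = 0.5 h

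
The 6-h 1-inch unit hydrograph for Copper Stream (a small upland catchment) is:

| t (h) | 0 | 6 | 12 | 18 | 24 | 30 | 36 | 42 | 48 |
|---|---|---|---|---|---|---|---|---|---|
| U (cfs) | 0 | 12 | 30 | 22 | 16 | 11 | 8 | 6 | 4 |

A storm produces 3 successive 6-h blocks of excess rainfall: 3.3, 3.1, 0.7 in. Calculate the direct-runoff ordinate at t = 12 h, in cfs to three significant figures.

By discrete convolution, Q_j = Σ (P_i / 1 in) · U_{j−i}.
At t = 12 h (j=2): Q = (3.3/1)·30 + (3.1/1)·12 + (0.7/1)·0 = 136 cfs.

Q ≈ 136 cfs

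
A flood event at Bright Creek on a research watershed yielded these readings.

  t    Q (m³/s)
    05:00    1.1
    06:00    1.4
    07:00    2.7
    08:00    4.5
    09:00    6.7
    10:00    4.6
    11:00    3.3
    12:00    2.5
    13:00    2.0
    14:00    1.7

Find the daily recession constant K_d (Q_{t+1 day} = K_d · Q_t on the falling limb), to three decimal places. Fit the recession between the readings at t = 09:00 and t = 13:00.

Between t = 09:00 and t = 13:00 the flow falls from 6.7 to 2.0 m³/s over 4×1 h = 4 h.
Per-interval ratio K = (2.0/6.7)^(1/4) = 0.7392; K_d = K^(24/1) = 0.001.

K_d ≈ 0.001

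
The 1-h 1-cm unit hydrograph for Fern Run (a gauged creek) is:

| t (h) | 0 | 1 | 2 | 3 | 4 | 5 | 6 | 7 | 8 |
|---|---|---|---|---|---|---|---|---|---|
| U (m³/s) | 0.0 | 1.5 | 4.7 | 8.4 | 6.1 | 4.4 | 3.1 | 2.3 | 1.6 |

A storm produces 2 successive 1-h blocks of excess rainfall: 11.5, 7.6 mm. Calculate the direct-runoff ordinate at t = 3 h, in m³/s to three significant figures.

By discrete convolution, Q_j = Σ (P_i / 10 mm) · U_{j−i}.
At t = 3 h (j=3): Q = (11.5/10)·8.4 + (7.6/10)·4.7 = 13.2 m³/s.

Q ≈ 13.2 m³/s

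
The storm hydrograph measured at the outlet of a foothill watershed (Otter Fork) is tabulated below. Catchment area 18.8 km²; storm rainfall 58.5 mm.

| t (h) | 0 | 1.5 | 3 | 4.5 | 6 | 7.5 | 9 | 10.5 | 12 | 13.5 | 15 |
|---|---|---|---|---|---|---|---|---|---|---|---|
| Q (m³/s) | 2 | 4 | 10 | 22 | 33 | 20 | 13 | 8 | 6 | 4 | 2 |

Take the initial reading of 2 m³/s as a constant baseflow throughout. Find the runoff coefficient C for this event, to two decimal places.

ΣQ_DR = 102.0 m³/s; V = ΣQ_DR·Δt = 5.508 × 10^5 m³.
Runoff depth d = V / A = 29.30 mm.
C = d / P = 29.30 / 58.5 = 0.50.

C ≈ 0.50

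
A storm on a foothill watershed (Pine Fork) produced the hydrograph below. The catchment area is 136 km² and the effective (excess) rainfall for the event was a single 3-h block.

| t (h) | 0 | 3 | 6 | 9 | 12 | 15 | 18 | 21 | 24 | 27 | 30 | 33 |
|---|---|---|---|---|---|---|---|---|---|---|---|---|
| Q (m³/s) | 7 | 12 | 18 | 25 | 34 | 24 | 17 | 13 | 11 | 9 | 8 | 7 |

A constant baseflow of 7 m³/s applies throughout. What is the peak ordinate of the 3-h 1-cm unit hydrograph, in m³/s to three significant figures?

Direct runoff: 0.0, 5.0, 11.0, 18.0, 27.0, 17.0, 10.0, 6.0, 4.0, 2.0, 1.0, 0.0 m³/s; ΣQ_DR = 101.0 m³/s, peak = 27.0 m³/s.
Runoff depth d = ΣQ_DR·Δt / A = 101.0 × 10800 / (136 km²) = 8.021 mm.
The 1-cm UH is the DRH scaled by (10 mm)/d, so U_p = 27.0 × 10/8.021 = 33.7 m³/s.

U_p ≈ 33.7 m³/s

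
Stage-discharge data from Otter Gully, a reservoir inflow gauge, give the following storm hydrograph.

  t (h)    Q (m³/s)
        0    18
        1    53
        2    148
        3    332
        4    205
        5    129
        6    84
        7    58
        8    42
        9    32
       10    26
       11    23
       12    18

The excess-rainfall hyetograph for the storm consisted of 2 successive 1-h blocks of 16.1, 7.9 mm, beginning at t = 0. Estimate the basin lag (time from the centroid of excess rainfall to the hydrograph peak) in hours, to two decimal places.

Centroid of excess rainfall: t_c = Σ P_i·t̄_i / ΣP_i = 0.8292 h (block centres at 0.5, 1.5 h).
Hydrograph peak occurs at t = 3 h, so basin lag t_L = 3 − 0.8292 = 2.17 h.

t_L ≈ 2.17 h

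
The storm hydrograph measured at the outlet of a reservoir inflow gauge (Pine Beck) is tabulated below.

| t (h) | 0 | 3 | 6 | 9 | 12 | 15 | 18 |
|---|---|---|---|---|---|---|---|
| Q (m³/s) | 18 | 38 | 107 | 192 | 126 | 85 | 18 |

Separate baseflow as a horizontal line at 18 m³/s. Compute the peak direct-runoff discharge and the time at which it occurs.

Subtracting baseflow gives direct-runoff ordinates: 0.0, 20.0, 89.0, 174.0, 108.0, 67.0, 0.0 m³/s.
The maximum is 174.0 m³/s, occurring at the reading for t = 9 h.

Q_p = 174.0 m³/s at t = 9 h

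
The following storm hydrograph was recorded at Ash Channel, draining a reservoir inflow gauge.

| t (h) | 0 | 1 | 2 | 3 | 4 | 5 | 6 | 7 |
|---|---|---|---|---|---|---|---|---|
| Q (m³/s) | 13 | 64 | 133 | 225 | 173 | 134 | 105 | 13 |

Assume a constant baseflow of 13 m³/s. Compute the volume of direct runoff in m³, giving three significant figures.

V ≈ 2.72 × 10^6 m³

Direct-runoff ordinates (Q − Q_b): 0.0, 51.0, 120.0, 212.0, 160.0, 121.0, 92.0, 0.0 m³/s.
ΣQ_DR = 756.0 m³/s.
With Δt = 1 h = 3600 s, V = ΣQ_DR · Δt = 756.0 × 3600 = 2.72 × 10^6 m³.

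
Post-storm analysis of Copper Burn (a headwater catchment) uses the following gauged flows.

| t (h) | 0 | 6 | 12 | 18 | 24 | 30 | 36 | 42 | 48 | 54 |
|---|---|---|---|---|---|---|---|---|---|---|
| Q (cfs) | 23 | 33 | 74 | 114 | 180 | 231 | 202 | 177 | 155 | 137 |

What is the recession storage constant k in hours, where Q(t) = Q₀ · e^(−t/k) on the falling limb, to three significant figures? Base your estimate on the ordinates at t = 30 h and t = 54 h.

On the falling limb, Q drops from 231 to 137 cfs between t = 30 h and t = 54 h (Δt = 24 h).
k = −Δt / ln(Q₂/Q₁) = −24 / ln(137/231) = 45.9 h.

k ≈ 45.9 h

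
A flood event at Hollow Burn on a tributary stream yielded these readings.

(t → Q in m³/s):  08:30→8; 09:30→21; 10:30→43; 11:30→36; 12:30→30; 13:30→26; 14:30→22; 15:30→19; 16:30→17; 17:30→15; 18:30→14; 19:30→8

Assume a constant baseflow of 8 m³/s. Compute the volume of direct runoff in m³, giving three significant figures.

Direct-runoff ordinates (Q − Q_b): 0.0, 13.0, 35.0, 28.0, 22.0, 18.0, 14.0, 11.0, 9.0, 7.0, 6.0, 0.0 m³/s.
ΣQ_DR = 163.0 m³/s.
With Δt = 1 h = 3600 s, V = ΣQ_DR · Δt = 163.0 × 3600 = 5.87 × 10^5 m³.

V ≈ 5.87 × 10^5 m³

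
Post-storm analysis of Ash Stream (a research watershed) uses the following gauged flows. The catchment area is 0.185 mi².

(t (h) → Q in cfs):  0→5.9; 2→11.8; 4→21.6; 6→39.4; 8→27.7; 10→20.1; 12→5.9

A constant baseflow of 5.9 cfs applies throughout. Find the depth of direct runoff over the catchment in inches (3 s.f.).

Direct runoff: 0.0, 5.9, 15.7, 33.5, 21.8, 14.2, 0.0 cfs; ΣQ_DR = 91.10 cfs.
V = ΣQ_DR · Δt = 91.10 × 7200 s = 6.559 × 10^5 ft³.
Over A = 0.185 mi², depth = V / A = 1.53 in.

d ≈ 1.53 in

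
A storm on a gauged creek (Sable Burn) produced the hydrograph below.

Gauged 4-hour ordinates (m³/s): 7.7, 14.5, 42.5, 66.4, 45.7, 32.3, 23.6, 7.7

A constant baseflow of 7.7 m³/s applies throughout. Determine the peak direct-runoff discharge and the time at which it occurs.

Q_p = 58.7 m³/s at t = 12 h

Subtracting baseflow gives direct-runoff ordinates: 0.0, 6.8, 34.8, 58.7, 38.0, 24.6, 15.9, 0.0 m³/s.
The maximum is 58.7 m³/s, occurring at the reading for t = 12 h.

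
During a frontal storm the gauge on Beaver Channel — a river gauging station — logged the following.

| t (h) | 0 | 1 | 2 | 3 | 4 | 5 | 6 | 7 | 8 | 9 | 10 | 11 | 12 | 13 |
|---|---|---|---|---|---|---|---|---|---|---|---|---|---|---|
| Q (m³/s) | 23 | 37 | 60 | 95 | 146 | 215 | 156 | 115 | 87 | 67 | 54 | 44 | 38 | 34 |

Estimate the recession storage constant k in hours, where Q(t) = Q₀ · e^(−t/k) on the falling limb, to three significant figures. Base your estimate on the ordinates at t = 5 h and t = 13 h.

On the falling limb, Q drops from 215 to 34 m³/s between t = 5 h and t = 13 h (Δt = 8 h).
k = −Δt / ln(Q₂/Q₁) = −8 / ln(34/215) = 4.34 h.

k ≈ 4.34 h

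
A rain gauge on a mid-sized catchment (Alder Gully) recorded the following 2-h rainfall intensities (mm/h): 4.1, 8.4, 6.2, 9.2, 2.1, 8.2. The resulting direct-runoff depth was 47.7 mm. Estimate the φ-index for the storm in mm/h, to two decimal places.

φ ≈ 2.45 mm/h

Only the 5 blocks with intensity above φ contribute runoff: 4.1, 8.4, 6.2, 9.2, 8.2 mm/h.
Σ(I−φ)·Δt = d  ⇒  (4.1+8.4+6.2+9.2+8.2 − 5φ)·2 = 47.7
φ = (36.10 − 47.7/2) / 5 = 2.45 mm/h.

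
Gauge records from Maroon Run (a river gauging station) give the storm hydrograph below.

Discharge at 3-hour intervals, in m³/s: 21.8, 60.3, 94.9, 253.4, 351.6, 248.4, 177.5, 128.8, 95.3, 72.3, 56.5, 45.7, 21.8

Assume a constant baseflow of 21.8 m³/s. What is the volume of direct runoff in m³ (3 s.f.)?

Direct-runoff ordinates (Q − Q_b): 0.0, 38.5, 73.1, 231.6, 329.8, 226.6, 155.7, 107.0, 73.5, 50.5, 34.7, 23.9, 0.0 m³/s.
ΣQ_DR = 1345 m³/s.
With Δt = 3 h = 10800 s, V = ΣQ_DR · Δt = 1345 × 10800 = 1.45 × 10^7 m³.

V ≈ 1.45 × 10^7 m³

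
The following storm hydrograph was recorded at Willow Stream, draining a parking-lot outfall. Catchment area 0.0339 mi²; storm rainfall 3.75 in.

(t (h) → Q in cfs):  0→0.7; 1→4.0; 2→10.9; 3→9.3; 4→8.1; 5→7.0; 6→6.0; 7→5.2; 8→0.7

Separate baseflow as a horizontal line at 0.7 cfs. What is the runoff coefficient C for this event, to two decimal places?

C ≈ 0.56

ΣQ_DR = 45.60 cfs; V = ΣQ_DR·Δt = 1.642 × 10^5 ft³.
Runoff depth d = V / A = 2.084 in.
C = d / P = 2.084 / 3.75 = 0.56.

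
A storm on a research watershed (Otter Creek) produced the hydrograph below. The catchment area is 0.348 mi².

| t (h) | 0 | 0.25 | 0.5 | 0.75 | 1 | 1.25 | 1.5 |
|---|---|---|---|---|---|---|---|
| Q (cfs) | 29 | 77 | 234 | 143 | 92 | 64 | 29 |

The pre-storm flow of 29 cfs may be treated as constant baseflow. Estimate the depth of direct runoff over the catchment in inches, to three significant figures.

d ≈ 0.518 in

Direct runoff: 0.0, 48.0, 205.0, 114.0, 63.0, 35.0, 0.0 cfs; ΣQ_DR = 465.0 cfs.
V = ΣQ_DR · Δt = 465.0 × 900 s = 4.185 × 10^5 ft³.
Over A = 0.348 mi², depth = V / A = 0.518 in.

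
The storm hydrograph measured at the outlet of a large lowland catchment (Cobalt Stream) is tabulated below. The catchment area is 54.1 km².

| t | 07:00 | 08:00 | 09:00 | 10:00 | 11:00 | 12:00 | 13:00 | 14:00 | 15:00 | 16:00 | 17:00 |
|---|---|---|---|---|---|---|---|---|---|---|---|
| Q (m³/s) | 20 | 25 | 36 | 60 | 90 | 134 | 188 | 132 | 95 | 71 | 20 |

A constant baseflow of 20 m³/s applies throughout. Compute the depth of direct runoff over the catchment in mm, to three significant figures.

d ≈ 43.3 mm

Direct runoff: 0.0, 5.0, 16.0, 40.0, 70.0, 114.0, 168.0, 112.0, 75.0, 51.0, 0.0 m³/s; ΣQ_DR = 651.0 m³/s.
V = ΣQ_DR · Δt = 651.0 × 3600 s = 2.344 × 10^6 m³.
Over A = 54.1 km², depth = V / A = 43.3 mm.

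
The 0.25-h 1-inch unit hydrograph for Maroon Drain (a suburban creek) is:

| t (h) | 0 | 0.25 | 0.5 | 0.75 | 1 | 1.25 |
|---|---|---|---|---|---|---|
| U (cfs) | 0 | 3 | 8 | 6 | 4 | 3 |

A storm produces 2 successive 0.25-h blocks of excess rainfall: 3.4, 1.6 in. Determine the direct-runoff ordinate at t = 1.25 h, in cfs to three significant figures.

Q ≈ 16.6 cfs

By discrete convolution, Q_j = Σ (P_i / 1 in) · U_{j−i}.
At t = 1.25 h (j=5): Q = (3.4/1)·3 + (1.6/1)·4 = 16.6 cfs.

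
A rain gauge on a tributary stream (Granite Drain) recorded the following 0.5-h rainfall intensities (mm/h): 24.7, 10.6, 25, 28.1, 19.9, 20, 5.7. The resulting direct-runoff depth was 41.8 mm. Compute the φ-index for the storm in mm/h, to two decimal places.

φ ≈ 7.45 mm/h

Only the 6 blocks with intensity above φ contribute runoff: 24.7, 10.6, 25, 28.1, 19.9, 20 mm/h.
Σ(I−φ)·Δt = d  ⇒  (24.7+10.6+25+28.1+19.9+20 − 6φ)·0.5 = 41.8
φ = (128.3 − 41.8/0.5) / 6 = 7.45 mm/h.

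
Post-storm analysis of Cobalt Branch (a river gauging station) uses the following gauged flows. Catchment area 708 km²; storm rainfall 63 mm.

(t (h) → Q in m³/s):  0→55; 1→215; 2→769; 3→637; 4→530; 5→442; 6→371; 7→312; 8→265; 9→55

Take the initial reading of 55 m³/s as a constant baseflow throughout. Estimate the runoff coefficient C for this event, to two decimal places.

C ≈ 0.25

ΣQ_DR = 3101 m³/s; V = ΣQ_DR·Δt = 1.116 × 10^7 m³.
Runoff depth d = V / A = 15.77 mm.
C = d / P = 15.77 / 63 = 0.25.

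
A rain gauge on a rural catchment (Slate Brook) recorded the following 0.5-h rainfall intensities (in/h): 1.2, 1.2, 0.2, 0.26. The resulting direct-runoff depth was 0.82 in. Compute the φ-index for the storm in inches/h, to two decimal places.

Only the 2 blocks with intensity above φ contribute runoff: 1.2, 1.2 in/h.
Σ(I−φ)·Δt = d  ⇒  (1.2+1.2 − 2φ)·0.5 = 0.82
φ = (2.400 − 0.82/0.5) / 2 = 0.38 in/h.

φ ≈ 0.38 in/h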